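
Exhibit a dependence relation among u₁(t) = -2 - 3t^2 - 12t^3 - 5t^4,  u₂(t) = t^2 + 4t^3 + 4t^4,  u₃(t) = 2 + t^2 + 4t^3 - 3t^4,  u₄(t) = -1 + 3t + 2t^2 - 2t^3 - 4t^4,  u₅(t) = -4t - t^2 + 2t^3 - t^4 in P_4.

u₁ + 2u₂ + u₃ = 0

Write each element as a vector in ℝ⁵ using {1, t, …, t^4}.
Set up α₁u₁ + … + α₅u₅ = 0 and solve the homogeneous system.
The free variable yields coefficients (1, 2, 1, 0, 0) (any nonzero multiple also works).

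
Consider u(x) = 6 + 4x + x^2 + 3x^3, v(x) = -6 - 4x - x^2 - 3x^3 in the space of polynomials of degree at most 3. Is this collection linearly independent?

linearly dependent

Write each element as a coordinate vector in ℝ⁴ using {1, x, …, x^3}.
Place the vectors as rows of a 2×4 matrix and reduce to echelon form.
The reduction yields 1 nonzero row, so the rank is 1.
Since rank 1 < 2, the set is linearly dependent.
Indeed u + v = 0.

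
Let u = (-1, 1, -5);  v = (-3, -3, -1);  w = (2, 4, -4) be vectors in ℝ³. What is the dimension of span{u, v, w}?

Put the 3×3 matrix [u|v|w] into echelon form.
Exactly 2 pivots survive; hence the rank is 2.

2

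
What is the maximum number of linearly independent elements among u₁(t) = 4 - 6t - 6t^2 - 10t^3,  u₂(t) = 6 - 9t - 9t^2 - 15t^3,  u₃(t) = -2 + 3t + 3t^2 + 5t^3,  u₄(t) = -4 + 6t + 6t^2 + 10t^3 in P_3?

1

Pass to coordinate vectors with respect to the basis {1, t, …, t^3}.
Row-reduce the 4×4 matrix with these as rows.
There is 1 pivot column, so rank = 1.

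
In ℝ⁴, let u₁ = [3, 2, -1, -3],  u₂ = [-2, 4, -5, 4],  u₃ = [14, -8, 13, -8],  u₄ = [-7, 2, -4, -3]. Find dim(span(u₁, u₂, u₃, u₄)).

Row-reduce the 4×4 matrix with these as rows.
There are 3 pivot columns, so rank = 3.

3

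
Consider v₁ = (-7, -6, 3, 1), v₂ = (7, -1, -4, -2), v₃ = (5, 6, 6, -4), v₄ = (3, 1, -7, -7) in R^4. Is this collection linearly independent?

Place the vectors as rows of a 4×4 matrix and reduce to echelon form.
The reduction yields 4 nonzero rows, so the rank is 4.
Since rank = 4 (the number of vectors), the set is linearly independent.

linearly independent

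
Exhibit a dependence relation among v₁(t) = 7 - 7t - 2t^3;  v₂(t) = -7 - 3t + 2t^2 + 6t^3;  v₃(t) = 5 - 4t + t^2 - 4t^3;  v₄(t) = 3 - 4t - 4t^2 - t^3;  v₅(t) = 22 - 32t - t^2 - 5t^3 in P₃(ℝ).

3v₁ + v₂ + v₃ + v₄ - v₅ = 0

Write each element as a vector in ℝ⁴ using {1, t, …, t^3}.
Set up α₁v₁ + … + α₅v₅ = 0 and solve the homogeneous system.
One solution (up to scaling) is (3, 1, 1, 1, -1).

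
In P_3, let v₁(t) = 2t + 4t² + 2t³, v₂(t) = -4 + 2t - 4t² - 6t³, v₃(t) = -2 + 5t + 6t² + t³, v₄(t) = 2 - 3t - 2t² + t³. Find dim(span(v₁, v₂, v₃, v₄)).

Represent each element by its coordinate vector in ℝ⁴.
Form the matrix with v₁, v₂, v₃, v₄ as columns and reduce.
Reduction leaves 2 leading entries, giving rank 2.

dim = 2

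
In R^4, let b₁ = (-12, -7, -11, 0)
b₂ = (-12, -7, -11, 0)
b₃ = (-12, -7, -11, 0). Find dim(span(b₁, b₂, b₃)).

Form the matrix with b₁, b₂, b₃ as columns and reduce.
Reduction leaves 1 leading entry, giving rank 1.

dim = 1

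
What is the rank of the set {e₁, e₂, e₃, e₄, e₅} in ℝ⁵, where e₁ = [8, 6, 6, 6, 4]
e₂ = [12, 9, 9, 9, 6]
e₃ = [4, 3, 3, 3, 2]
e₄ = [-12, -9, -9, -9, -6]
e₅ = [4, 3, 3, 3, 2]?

1

Put the 5×5 matrix [e₁|e₂|e₃|e₄|e₅] into echelon form.
Reduction leaves 1 leading entry, giving rank 1.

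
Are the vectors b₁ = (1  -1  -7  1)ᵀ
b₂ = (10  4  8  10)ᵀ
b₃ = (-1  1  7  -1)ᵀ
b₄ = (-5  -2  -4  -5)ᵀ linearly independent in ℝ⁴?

Form the 4×4 matrix with these as columns; its determinant is 0.
A zero determinant means the columns are linearly dependent.

linearly dependent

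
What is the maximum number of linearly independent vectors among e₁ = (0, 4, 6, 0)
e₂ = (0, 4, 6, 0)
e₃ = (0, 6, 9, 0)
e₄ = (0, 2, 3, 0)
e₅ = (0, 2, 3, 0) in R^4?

1

Form the matrix with e₁, e₂, e₃, e₄, e₅ as columns and reduce.
Exactly 1 pivot survives; hence the rank is 1.
(With 5 elements in a 4-dimensional space the rank is at most 4.)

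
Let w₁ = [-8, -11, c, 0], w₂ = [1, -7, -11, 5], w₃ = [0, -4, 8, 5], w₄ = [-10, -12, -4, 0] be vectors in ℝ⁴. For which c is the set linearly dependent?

c = -29/3

Place the vectors as rows of a 4×4 matrix; dependence ⇔ determinant zero.
Expanding, det = 210*c + 2030.
Solving 210*c + 2030 = 0 yields c = -29/3.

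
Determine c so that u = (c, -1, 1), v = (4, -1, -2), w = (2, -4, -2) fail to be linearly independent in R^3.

c = -3

Dependence holds iff the 3×3 matrix [u v w] is singular.
Expanding, det = -6*c - 18.
This vanishes exactly when c = -3.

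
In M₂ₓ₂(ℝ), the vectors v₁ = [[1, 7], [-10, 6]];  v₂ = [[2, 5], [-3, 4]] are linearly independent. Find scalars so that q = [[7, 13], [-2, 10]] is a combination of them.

Identify each element with its coordinate vector in ℝ⁴ via {E₁₁, E₁₂, E₂₁, E₂₂}.
Since v₁, v₂ are independent, the coefficients expressing q are uniquely determined by a linear system.
Row-reducing the augmented matrix gives the unique coefficients (α₁, α₂) = (-1, 4).

q = -v₁ + 4v₂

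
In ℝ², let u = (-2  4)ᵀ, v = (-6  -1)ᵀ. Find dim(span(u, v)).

Row-reduce the 2×2 matrix with these as rows.
There are 2 pivot columns, so rank = 2.

dim = 2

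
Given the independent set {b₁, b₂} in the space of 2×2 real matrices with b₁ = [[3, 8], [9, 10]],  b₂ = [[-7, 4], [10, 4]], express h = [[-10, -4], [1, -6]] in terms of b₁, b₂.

h = -b₁ + b₂

Take coordinate vectors relative to {E₁₁, E₁₂, E₂₁, E₂₂}.
Write h = α₁b₁ + α₂b₂ and equate components.
Back-substitution yields (α₁, α₂) = (-1, 1).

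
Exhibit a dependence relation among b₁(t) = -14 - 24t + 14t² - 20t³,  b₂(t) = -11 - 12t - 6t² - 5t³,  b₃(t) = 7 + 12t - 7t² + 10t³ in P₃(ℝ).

Write each element as a vector in ℝ⁴ using {1, t, …, t³}.
Solve the homogeneous system with b₁, b₂, b₃ as columns by row-reducing the coefficient matrix.
One solution (up to scaling) is (1, 0, 2).

b₁ + 2b₃ = 0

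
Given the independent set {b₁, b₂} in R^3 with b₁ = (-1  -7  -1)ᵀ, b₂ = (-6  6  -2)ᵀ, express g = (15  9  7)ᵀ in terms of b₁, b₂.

Write g = α₁b₁ + α₂b₂ and equate components.
The system has the unique solution (α₁, α₂) = (-3, -2).

g = -3b₁ - 2b₂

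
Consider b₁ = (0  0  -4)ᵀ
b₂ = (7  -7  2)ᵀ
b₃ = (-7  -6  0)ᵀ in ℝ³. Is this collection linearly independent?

linearly independent

Form the 3×3 matrix with these as columns; its determinant is 364.
A nonzero determinant means the columns are linearly independent.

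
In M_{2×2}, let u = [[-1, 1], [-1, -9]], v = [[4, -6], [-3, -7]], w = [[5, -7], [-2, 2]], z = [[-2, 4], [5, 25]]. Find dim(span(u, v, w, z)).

dim = 2

Use coordinates relative to {E₁₁, E₁₂, E₂₁, E₂₂}.
Put the 4×4 matrix [u|v|w|z] into echelon form.
There are 2 pivot columns, so rank = 2.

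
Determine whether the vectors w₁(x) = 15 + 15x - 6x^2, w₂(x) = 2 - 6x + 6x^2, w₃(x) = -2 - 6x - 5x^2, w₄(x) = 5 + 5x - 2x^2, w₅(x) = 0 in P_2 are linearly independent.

linearly dependent

Take coordinates with respect to the standard basis {1, x, x^2}.
There are 5 vectors in a 3-dimensional space, so they cannot be linearly independent.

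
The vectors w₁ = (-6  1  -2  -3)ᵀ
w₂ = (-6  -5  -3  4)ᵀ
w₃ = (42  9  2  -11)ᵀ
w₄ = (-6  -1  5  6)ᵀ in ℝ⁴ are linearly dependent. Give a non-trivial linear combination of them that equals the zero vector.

3w₁ + 2w₂ + w₃ + 2w₄ = 0

Solve the homogeneous system with w₁, w₂, w₃, w₄ as columns by row-reducing the coefficient matrix.
One solution (up to scaling) is (3, 2, 1, 2).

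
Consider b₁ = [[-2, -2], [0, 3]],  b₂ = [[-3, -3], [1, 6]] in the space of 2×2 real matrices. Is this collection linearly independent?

linearly independent

Take coordinates with respect to the standard basis {E₁₁, E₁₂, E₂₁, E₂₂}.
Row-reduce the matrix whose columns are b₁, b₂.
The reduction yields 2 nonzero rows, so the rank is 2.
Since rank = 2 (the number of vectors), the set is linearly independent.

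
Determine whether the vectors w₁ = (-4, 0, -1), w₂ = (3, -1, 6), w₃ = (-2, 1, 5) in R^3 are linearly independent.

The matrix [w₁|w₂|w₃] has determinant 43.
A nonzero determinant means the columns are linearly independent.

linearly independent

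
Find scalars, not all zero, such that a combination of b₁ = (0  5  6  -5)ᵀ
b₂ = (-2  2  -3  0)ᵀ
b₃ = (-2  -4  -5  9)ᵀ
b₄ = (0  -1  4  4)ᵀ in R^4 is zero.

b₁ - b₂ + b₃ - b₄ = 0

Set up α₁b₁ + … + α₄b₄ = 0 and solve the homogeneous system.
One solution (up to scaling) is (1, -1, 1, -1).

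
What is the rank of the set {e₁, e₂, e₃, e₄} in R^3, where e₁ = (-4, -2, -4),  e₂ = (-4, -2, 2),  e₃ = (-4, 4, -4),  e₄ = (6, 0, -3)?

rank 3

Form the matrix with e₁, e₂, e₃, e₄ as columns and reduce.
Exactly 3 pivots survive; hence the rank is 3.
(With 4 elements in a 3-dimensional space the rank is at most 3.)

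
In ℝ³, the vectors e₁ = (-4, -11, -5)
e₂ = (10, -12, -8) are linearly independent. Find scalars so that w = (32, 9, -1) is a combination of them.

w = -3e₁ + 2e₂

Write w = c₁e₁ + c₂e₂ and equate components.
The system has the unique solution (c₁, c₂) = (-3, 2).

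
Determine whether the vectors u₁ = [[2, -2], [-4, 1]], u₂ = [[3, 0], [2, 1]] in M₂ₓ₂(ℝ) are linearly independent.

linearly independent

Write each element as a coordinate vector in ℝ⁴ using {E₁₁, E₁₂, E₂₁, E₂₂}.
Row-reduce the matrix whose columns are u₁, u₂.
The reduction yields 2 nonzero rows, so the rank is 2.
Since rank = 2 (the number of vectors), the set is linearly independent.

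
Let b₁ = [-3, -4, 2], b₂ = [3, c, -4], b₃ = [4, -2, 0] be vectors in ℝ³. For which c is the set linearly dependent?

Dependence holds iff the 3×3 matrix [b₁ b₂ b₃] is singular.
The determinant works out to 76 - 8*c.
Solving 76 - 8*c = 0 yields c = 19/2.

c = 19/2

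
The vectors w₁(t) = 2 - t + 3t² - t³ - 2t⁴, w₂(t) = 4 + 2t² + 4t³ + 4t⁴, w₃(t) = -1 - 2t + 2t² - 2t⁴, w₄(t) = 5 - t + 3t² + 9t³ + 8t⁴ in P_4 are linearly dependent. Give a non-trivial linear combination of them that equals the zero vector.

Write each element as a vector in ℝ⁵ using {1, t, …, t⁴}.
Solve the homogeneous system with w₁, w₂, w₃, w₄ as columns by row-reducing the coefficient matrix.
One solution (up to scaling) is (1, -2, -1, 1).

w₁ - 2w₂ - w₃ + w₄ = 0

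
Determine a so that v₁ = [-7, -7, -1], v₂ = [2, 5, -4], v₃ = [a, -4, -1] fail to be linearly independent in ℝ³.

a = -47/11

Place the vectors as rows of a 3×3 matrix; dependence ⇔ determinant zero.
The determinant works out to 33*a + 141.
Solving 33*a + 141 = 0 yields a = -47/11.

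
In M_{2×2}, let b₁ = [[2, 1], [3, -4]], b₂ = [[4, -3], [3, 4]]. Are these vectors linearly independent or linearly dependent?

Take coordinates with respect to the standard basis {E₁₁, E₁₂, E₂₁, E₂₂}.
Place the vectors as rows of a 2×4 matrix and reduce to echelon form.
The reduction yields 2 nonzero rows, so the rank is 2.
Since rank = 2 (the number of vectors), the set is linearly independent.

linearly independent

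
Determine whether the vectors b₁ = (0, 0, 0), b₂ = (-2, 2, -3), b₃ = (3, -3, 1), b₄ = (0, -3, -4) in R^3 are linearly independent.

linearly dependent

There are 4 vectors in a 3-dimensional space, so they cannot be linearly independent.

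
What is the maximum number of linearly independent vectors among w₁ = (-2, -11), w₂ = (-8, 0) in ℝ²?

2

Apply Gaussian elimination to the matrix whose rows are w₁, w₂.
The echelon form has 2 nonzero rows, so the rank is 2.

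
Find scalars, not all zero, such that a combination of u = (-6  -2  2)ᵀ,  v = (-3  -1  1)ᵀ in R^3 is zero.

Set up α₁u + α₂v = 0 and solve the homogeneous system.
The free variable yields coefficients (1, -2) (any nonzero multiple also works).

u - 2v = 0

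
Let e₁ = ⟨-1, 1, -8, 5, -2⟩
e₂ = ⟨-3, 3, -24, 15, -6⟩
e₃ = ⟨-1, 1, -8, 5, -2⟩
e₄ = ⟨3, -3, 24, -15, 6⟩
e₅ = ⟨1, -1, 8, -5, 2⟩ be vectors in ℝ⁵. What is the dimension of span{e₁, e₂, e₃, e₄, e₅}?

dim = 1

Form the matrix with e₁, e₂, e₃, e₄, e₅ as columns and reduce.
Reduction leaves 1 leading entry, giving rank 1.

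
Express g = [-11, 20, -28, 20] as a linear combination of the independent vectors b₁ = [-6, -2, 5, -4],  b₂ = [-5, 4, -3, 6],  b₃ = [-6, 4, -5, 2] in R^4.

g = -2b₁ + b₂ + 3b₃

Write g = c₁b₁ + … + c₃b₃ and equate components.
The system has the unique solution (c₁, c₂, c₃) = (-2, 1, 3).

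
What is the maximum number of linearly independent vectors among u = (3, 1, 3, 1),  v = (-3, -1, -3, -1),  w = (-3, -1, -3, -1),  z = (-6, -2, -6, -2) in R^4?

1

Put the 4×4 matrix [u|v|w|z] into echelon form.
The echelon form has 1 nonzero row, so the rank is 1.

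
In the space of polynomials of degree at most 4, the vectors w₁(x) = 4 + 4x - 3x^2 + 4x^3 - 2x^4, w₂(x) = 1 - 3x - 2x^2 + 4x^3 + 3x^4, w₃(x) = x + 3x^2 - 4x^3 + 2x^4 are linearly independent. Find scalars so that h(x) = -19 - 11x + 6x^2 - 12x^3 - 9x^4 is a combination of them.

Identify each element with its coordinate vector in ℝ⁵ via {1, x, …, x^4}.
Solve the system with w₁, w₂, w₃ as columns and h as the right-hand side.
Row-reducing the augmented matrix gives the unique coefficients (a₁, a₂, a₃) = (-4, -3, -4).

h = -4w₁ - 3w₂ - 4w₃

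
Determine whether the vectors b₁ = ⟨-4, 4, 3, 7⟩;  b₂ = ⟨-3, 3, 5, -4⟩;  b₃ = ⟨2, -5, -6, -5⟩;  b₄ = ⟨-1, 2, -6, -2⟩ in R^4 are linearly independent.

linearly independent

The matrix [b₁|b₂|b₃|b₄] has determinant 1056.
A nonzero determinant means the columns are linearly independent.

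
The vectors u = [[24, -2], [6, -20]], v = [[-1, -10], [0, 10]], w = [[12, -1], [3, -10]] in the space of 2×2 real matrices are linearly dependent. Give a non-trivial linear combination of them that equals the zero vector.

u - 2w = 0

Pass to coordinate vectors relative to the basis {E₁₁, E₁₂, E₂₁, E₂₂}.
Row-reduce the matrix with u, v, w as columns; the null space gives the coefficients.
The free variable yields coefficients (1, 0, -2) (any nonzero multiple also works).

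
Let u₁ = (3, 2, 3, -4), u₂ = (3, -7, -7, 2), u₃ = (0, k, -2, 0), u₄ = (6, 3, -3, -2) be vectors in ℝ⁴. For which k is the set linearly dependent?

k = -16

Dependence holds iff the 4×4 matrix [u₁ u₂ u₃ u₄] is singular.
The determinant works out to 18*k + 288.
Solving 18*k + 288 = 0 yields k = -16.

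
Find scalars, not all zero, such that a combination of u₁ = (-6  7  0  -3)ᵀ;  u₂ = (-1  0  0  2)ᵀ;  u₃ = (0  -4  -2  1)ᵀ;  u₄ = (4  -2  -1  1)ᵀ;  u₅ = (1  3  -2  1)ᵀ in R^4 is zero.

Row-reduce the matrix with u₁, u₂, u₃, u₄, u₅ as columns; the null space gives the coefficients.
One solution (up to scaling) is (1, 1, 0, 2, -1).

u₁ + u₂ + 2u₄ - u₅ = 0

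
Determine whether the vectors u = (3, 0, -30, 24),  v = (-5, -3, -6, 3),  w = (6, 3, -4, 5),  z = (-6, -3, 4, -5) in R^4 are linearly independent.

Place the vectors as rows of a 4×4 matrix and reduce to echelon form.
The reduction yields 2 nonzero rows, so the rank is 2.
Since rank 2 < 4, the set is linearly dependent.
Indeed u - 3v - 3w = 0.

linearly dependent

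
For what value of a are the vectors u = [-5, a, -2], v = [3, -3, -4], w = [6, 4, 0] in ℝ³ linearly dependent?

a = -35/6

The vectors are dependent exactly when the determinant of the matrix with rows u, v, w vanishes.
Cofactor expansion gives det = -24*a - 140.
This vanishes exactly when a = -35/6.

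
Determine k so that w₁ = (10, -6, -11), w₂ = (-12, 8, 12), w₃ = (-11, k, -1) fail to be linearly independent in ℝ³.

The vectors are dependent exactly when the determinant of the matrix with rows w₁, w₂, w₃ vanishes.
Cofactor expansion gives det = 12*k - 184.
Setting this to zero gives k = 46/3.

k = 46/3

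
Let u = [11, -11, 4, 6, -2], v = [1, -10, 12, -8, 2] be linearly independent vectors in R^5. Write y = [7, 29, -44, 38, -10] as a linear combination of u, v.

y = u - 4v

Since u, v are independent, the coefficients expressing y are uniquely determined by a linear system.
Row-reducing the augmented matrix gives the unique coefficients (a₁, a₂) = (1, -4).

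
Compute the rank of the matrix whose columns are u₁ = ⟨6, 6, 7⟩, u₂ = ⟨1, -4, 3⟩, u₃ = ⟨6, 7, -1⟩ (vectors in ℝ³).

Apply Gaussian elimination to the matrix whose rows are u₁, u₂, u₃.
Reduction leaves 3 leading entries, giving rank 3.

3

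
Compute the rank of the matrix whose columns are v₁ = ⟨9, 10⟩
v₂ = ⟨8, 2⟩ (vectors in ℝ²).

Apply Gaussian elimination to the matrix whose rows are v₁, v₂.
There are 2 pivot columns, so rank = 2.

rank 2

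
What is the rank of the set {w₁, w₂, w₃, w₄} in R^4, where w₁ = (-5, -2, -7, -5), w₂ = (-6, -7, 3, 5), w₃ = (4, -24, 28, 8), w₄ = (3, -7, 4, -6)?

rank 3

Row-reduce the 4×4 matrix with these as rows.
There are 3 pivot columns, so rank = 3.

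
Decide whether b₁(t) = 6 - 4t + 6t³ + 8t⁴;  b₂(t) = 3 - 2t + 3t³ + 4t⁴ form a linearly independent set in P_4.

linearly dependent

Write each element as a coordinate vector in ℝ⁵ using {1, t, …, t⁴}.
One vector is a scalar multiple of another, so the set is dependent.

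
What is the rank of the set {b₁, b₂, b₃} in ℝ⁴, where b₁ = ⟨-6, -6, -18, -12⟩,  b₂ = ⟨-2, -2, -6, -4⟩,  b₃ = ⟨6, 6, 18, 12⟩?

Row-reduce the 3×4 matrix with these as rows.
The echelon form has 1 nonzero row, so the rank is 1.

1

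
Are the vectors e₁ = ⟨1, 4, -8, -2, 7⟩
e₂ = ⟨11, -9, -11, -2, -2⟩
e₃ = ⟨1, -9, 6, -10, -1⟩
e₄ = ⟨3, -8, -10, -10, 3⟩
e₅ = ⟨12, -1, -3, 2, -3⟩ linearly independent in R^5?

linearly independent

Row-reduce the matrix whose columns are e₁, e₂, e₃, e₄, e₅.
The reduction yields 5 nonzero rows, so the rank is 5.
Since rank = 5 (the number of vectors), the set is linearly independent.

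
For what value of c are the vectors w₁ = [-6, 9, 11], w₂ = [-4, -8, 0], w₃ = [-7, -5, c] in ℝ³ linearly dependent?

The set is linearly dependent precisely when det[w₁; w₂; w₃] = 0.
Cofactor expansion gives det = 84*c - 396.
Solving 84*c - 396 = 0 yields c = 33/7.

c = 33/7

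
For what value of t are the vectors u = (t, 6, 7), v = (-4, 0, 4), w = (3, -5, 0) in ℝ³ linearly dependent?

t = -53/5

The set is linearly dependent precisely when det[u; v; w] = 0.
The determinant works out to 20*t + 212.
Solving 20*t + 212 = 0 yields t = -53/5.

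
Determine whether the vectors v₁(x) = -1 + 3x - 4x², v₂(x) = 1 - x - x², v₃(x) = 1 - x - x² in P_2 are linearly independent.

Take coordinates with respect to the standard basis {1, x, x²}.
The matrix [v₁|v₂|v₃] has determinant 0.
A zero determinant means the columns are linearly dependent.

linearly dependent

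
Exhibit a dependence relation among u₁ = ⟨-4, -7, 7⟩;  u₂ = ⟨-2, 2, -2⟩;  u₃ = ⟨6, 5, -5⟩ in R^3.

u₁ + u₂ + u₃ = 0

Set up α₁u₁ + … + α₃u₃ = 0 and solve the homogeneous system.
One solution (up to scaling) is (1, 1, 1).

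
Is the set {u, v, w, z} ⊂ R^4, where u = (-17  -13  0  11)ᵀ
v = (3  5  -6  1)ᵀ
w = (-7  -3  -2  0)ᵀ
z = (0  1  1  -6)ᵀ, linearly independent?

linearly dependent

Row-reduce the matrix whose columns are u, v, w, z.
The reduction yields 3 nonzero rows, so the rank is 3.
Since rank 3 < 4, the set is linearly dependent.
Indeed u + v - 2w + 2z = 0.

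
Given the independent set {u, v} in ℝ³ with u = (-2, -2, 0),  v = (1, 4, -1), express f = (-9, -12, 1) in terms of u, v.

Write f = α₁u + α₂v and equate components.
The system has the unique solution (α₁, α₂) = (4, -1).

f = 4u - v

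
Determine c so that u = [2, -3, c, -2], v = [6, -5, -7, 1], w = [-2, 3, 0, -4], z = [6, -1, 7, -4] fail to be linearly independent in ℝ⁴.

Dependence holds iff the 4×4 matrix [u v w z] is singular.
Cofactor expansion gives det = 48*c + 1008.
This vanishes exactly when c = -21.

c = -21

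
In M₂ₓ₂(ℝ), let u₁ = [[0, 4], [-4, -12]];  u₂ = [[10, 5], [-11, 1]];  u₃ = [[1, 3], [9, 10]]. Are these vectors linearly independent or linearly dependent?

Write each element as a coordinate vector in ℝ⁴ using {E₁₁, E₁₂, E₂₁, E₂₂}.
Place the vectors as rows of a 3×4 matrix and reduce to echelon form.
The reduction yields 3 nonzero rows, so the rank is 3.
Since rank = 3 (the number of vectors), the set is linearly independent.

linearly independent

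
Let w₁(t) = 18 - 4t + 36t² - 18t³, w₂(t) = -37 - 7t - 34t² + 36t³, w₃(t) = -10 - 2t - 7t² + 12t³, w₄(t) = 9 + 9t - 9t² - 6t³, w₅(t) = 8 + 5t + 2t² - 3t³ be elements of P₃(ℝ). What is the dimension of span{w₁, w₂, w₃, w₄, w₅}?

dim = 3

Represent each element by its coordinate vector in ℝ⁴.
Put the 4×5 matrix [w₁|w₂|w₃|w₄|w₅] into echelon form.
There are 3 pivot columns, so rank = 3.
(With 5 elements in a 4-dimensional space the rank is at most 4.)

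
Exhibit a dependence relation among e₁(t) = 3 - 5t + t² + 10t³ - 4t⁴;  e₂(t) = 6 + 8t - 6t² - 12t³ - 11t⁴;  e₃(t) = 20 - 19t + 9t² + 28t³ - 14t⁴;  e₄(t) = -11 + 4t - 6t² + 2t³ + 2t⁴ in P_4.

3e₁ - e₃ - e₄ = 0

Pass to coordinate vectors relative to the basis {1, t, …, t⁴}.
Write the vectors as columns of a matrix and find a nonzero vector in its null space.
One solution (up to scaling) is (3, 0, -1, -1).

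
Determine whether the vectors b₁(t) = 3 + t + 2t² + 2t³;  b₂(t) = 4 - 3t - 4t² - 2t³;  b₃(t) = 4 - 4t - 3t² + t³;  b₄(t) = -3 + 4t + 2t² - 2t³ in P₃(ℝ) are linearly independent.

Take coordinates with respect to the standard basis {1, t, …, t³}.
The matrix [b₁|b₂|b₃|b₄] has determinant -18.
A nonzero determinant means the columns are linearly independent.

linearly independent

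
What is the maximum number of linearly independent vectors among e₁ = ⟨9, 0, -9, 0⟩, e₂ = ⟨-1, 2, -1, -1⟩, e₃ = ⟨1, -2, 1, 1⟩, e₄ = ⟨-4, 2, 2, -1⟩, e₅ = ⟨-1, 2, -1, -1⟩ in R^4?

2

Row-reduce the 5×4 matrix with these as rows.
Reduction leaves 2 leading entries, giving rank 2.
(With 5 elements in a 4-dimensional space the rank is at most 4.)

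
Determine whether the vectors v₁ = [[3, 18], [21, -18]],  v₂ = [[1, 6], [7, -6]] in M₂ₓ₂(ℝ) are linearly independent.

linearly dependent

Write each element as a coordinate vector in ℝ⁴ using {E₁₁, E₁₂, E₂₁, E₂₂}.
Row-reduce the matrix whose columns are v₁, v₂.
The reduction yields 1 nonzero row, so the rank is 1.
Since rank 1 < 2, the set is linearly dependent.
Indeed v₁ - 3v₂ = 0.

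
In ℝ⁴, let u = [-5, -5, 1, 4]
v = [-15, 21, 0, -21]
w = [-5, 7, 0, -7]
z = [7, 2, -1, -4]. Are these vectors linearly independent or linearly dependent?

linearly dependent

One vector is a scalar multiple of another, so the set is dependent.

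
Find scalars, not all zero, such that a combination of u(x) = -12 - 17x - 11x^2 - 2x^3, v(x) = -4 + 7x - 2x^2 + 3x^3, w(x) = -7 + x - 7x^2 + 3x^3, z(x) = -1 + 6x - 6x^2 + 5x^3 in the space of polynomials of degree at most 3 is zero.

u + 2v - 3w + z = 0

Pass to coordinate vectors relative to the basis {1, x, …, x^3}.
Solve the homogeneous system with u, v, w, z as columns by row-reducing the coefficient matrix.
A generator of the null space is (1, 2, -3, 1).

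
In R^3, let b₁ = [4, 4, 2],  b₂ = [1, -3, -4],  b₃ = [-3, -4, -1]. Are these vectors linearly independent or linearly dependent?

The matrix [b₁|b₂|b₃] has determinant -26.
A nonzero determinant means the columns are linearly independent.

linearly independent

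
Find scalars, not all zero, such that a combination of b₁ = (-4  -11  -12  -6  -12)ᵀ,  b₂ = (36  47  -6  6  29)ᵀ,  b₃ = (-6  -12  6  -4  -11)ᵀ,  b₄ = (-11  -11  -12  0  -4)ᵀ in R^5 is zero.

Set up α₁b₁ + … + α₄b₄ = 0 and solve the homogeneous system.
One solution (up to scaling) is (1, -1, -3, -2).

b₁ - b₂ - 3b₃ - 2b₄ = 0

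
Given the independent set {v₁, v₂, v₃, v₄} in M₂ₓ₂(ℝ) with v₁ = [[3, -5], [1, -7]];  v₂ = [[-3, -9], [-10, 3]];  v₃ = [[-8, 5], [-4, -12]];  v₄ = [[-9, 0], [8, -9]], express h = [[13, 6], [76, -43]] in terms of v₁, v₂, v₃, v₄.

Take coordinate vectors relative to {E₁₁, E₁₂, E₂₁, E₂₂}.
Since v₁, v₂, v₃, v₄ are independent, the coefficients expressing h are uniquely determined by a linear system.
The system has the unique solution (a₁, …, a₄) = (4, -4, -2, 3).

h = 4v₁ - 4v₂ - 2v₃ + 3v₄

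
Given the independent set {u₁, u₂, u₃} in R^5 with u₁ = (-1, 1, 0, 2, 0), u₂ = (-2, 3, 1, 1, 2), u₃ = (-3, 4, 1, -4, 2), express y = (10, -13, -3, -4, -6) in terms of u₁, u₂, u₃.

y = -3u₁ - 2u₂ - u₃

Set up the augmented matrix [u₁ | u₂ | u₃ | y] and row-reduce.
Row-reducing the augmented matrix gives the unique coefficients (a₁, a₂, a₃) = (-3, -2, -1).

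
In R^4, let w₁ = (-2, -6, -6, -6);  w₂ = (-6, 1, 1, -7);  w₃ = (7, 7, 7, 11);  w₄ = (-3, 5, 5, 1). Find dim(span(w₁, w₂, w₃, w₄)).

3

Row-reduce the 4×4 matrix with these as rows.
Reduction leaves 3 leading entries, giving rank 3.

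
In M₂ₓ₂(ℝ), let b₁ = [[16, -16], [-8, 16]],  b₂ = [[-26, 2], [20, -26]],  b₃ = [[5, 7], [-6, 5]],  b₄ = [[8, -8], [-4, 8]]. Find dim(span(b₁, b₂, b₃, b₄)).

Pass to coordinate vectors with respect to the basis {E₁₁, E₁₂, E₂₁, E₂₂}.
Row-reduce the 4×4 matrix with these as rows.
The echelon form has 2 nonzero rows, so the rank is 2.

dim = 2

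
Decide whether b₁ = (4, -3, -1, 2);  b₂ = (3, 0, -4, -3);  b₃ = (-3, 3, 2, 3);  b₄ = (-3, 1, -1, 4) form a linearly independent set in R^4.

Row-reduce the matrix whose columns are b₁, b₂, b₃, b₄.
The reduction yields 4 nonzero rows, so the rank is 4.
Since rank = 4 (the number of vectors), the set is linearly independent.

linearly independent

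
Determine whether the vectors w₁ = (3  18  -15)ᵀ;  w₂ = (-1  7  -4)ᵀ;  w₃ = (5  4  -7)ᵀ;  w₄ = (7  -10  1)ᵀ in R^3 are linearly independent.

linearly dependent

There are 4 vectors in a 3-dimensional space, so they cannot be linearly independent.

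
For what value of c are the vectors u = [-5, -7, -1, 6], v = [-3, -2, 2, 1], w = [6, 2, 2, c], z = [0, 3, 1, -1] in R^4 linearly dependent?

c = -8

Place the vectors as rows of a 4×4 matrix; dependence ⇔ determinant zero.
Expanding, det = -28*c - 224.
Setting this to zero gives c = -8.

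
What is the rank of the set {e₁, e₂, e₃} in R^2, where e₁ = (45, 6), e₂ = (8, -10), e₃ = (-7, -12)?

Form the matrix with e₁, e₂, e₃ as columns and reduce.
Reduction leaves 2 leading entries, giving rank 2.
(With 3 elements in a 2-dimensional space the rank is at most 2.)

rank 2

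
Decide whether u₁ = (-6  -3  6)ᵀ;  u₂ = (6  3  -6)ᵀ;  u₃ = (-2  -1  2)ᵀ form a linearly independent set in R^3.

Place the vectors as rows of a 3×3 matrix and reduce to echelon form.
The reduction yields 1 nonzero row, so the rank is 1.
Since rank 1 < 3, the set is linearly dependent.
Indeed u₁ + u₂ = 0.

linearly dependent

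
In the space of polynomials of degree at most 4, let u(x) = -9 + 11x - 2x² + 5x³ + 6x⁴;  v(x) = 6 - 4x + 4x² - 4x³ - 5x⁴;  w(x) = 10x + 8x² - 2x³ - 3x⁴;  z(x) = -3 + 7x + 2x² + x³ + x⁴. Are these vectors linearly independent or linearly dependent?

linearly dependent

Take coordinates with respect to the standard basis {1, x, …, x⁴}.
Place the vectors as rows of a 4×5 matrix and reduce to echelon form.
The reduction yields 2 nonzero rows, so the rank is 2.
Since rank 2 < 4, the set is linearly dependent.
Indeed 2u + 3v - w = 0.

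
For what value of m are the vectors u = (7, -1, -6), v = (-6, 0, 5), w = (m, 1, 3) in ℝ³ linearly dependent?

Dependence holds iff the 3×3 matrix [u v w] is singular.
The determinant works out to -5*m - 17.
Setting this to zero gives m = -17/5.

m = -17/5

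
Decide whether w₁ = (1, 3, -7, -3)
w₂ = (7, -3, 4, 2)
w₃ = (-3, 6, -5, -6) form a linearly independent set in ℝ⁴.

Place the vectors as rows of a 3×4 matrix and reduce to echelon form.
The reduction yields 3 nonzero rows, so the rank is 3.
Since rank = 3 (the number of vectors), the set is linearly independent.

linearly independent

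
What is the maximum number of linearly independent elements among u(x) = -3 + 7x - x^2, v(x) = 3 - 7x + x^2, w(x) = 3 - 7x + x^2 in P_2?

1

Represent each element by its coordinate vector in ℝ³.
Form the matrix with u, v, w as columns and reduce.
Exactly 1 pivot survives; hence the rank is 1.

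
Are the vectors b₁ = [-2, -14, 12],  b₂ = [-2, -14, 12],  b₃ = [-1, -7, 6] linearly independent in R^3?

linearly dependent

One vector is a scalar multiple of another, so the set is dependent.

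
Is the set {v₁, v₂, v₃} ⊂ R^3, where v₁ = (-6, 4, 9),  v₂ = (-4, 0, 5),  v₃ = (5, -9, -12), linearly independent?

Row-reduce the matrix whose columns are v₁, v₂, v₃.
The reduction yields 3 nonzero rows, so the rank is 3.
Since rank = 3 (the number of vectors), the set is linearly independent.

linearly independent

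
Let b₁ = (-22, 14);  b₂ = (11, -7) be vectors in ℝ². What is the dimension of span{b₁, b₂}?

Row-reduce the 2×2 matrix with these as rows.
There is 1 pivot column, so rank = 1.

1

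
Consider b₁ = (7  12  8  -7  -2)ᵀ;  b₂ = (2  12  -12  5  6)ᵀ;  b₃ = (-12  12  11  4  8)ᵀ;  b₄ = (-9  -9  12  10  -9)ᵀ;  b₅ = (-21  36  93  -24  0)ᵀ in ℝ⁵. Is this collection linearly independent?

Row-reduce the matrix whose columns are b₁, b₂, b₃, b₄, b₅.
The reduction yields 4 nonzero rows, so the rank is 4.
Since rank 4 < 5, the set is linearly dependent.
Indeed 3b₁ - 3b₂ + 3b₃ - b₅ = 0.

linearly dependent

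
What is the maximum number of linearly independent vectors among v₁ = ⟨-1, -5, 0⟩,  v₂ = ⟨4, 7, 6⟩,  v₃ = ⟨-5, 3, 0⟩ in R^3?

3

Apply Gaussian elimination to the matrix whose rows are v₁, v₂, v₃.
Reduction leaves 3 leading entries, giving rank 3.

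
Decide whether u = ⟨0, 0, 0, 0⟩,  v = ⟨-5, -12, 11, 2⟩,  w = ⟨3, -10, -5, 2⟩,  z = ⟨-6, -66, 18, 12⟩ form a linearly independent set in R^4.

linearly dependent

One of the vectors is the zero vector, so the set is linearly dependent.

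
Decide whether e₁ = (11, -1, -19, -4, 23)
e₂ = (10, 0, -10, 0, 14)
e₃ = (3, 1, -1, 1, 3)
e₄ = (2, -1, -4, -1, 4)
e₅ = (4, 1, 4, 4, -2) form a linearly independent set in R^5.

linearly dependent

The matrix [e₁|e₂|e₃|e₄|e₅] has determinant 0.
A zero determinant means the columns are linearly dependent.
Indeed e₂ - 2e₃ - 2e₄ = 0.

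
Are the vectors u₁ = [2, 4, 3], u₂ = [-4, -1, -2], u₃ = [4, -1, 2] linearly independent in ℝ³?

Place the vectors as rows of a 3×3 matrix and reduce to echelon form.
The reduction yields 3 nonzero rows, so the rank is 3.
Since rank = 3 (the number of vectors), the set is linearly independent.

linearly independent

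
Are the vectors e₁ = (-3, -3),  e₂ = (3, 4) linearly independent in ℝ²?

The matrix [e₁|e₂] has determinant -3.
A nonzero determinant means the columns are linearly independent.

linearly independent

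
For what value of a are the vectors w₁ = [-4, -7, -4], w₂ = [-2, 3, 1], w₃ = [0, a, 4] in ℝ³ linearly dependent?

a = 26/3

The set is linearly dependent precisely when det[w₁; w₂; w₃] = 0.
Cofactor expansion gives det = 12*a - 104.
Setting this to zero gives a = 26/3.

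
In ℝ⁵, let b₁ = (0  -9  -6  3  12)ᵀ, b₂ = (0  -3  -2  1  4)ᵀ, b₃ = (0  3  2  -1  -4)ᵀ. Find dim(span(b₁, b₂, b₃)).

dim = 1

Form the matrix with b₁, b₂, b₃ as columns and reduce.
Exactly 1 pivot survives; hence the rank is 1.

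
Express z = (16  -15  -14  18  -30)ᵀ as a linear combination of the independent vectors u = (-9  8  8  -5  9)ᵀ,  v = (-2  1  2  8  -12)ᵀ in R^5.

Solve the system with u, v as columns and z as the right-hand side.
The system has the unique solution (a₁, a₂) = (-2, 1).

z = -2u + v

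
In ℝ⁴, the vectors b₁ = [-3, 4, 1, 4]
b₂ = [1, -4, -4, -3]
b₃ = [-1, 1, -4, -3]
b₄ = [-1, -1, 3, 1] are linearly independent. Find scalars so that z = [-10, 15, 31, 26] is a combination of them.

Solve the system with b₁, b₂, b₃, b₄ as columns and z as the right-hand side.
Row-reducing the augmented matrix gives the unique coefficients (c₁, …, c₄) = (2, -3, -2, 3).

z = 2b₁ - 3b₂ - 2b₃ + 3b₄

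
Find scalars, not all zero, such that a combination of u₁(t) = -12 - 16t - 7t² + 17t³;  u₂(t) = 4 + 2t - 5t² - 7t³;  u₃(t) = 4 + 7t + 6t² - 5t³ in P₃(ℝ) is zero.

Pass to coordinate vectors relative to the basis {1, t, …, t³}.
Row-reduce the matrix with u₁, u₂, u₃ as columns; the null space gives the coefficients.
One solution (up to scaling) is (1, 1, 2).

u₁ + u₂ + 2u₃ = 0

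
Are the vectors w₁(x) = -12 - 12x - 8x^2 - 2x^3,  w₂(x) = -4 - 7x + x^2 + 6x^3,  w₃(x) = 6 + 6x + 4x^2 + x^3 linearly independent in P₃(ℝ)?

Write each element as a coordinate vector in ℝ⁴ using {1, x, …, x^3}.
One vector is a scalar multiple of another, so the set is dependent.

linearly dependent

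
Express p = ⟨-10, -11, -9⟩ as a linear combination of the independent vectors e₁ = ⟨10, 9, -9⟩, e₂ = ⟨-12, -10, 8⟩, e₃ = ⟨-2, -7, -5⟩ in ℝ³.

p = 4e₁ + 4e₂ + e₃

Solve the system with e₁, e₂, e₃ as columns and p as the right-hand side.
Back-substitution yields (a₁, a₂, a₃) = (4, 4, 1).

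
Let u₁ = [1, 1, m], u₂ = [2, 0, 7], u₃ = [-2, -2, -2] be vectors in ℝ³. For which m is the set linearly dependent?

The set is linearly dependent precisely when det[u₁; u₂; u₃] = 0.
The determinant works out to 4 - 4*m.
Solving 4 - 4*m = 0 yields m = 1.

m = 1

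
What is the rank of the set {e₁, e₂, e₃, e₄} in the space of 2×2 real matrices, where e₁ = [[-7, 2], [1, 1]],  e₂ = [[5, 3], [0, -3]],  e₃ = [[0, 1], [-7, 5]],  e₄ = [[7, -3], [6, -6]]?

rank 3

Use coordinates relative to {E₁₁, E₁₂, E₂₁, E₂₂}.
Apply Gaussian elimination to the matrix whose rows are e₁, e₂, e₃, e₄.
The echelon form has 3 nonzero rows, so the rank is 3.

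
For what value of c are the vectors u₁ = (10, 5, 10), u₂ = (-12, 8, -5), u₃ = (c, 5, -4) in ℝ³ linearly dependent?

Place the vectors as rows of a 3×3 matrix; dependence ⇔ determinant zero.
Expanding, det = -105*c - 910.
Setting this to zero gives c = -26/3.

c = -26/3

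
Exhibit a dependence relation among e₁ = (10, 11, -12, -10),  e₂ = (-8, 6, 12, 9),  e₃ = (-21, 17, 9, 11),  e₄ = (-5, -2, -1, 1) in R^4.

Row-reduce the matrix with e₁, e₂, e₃, e₄ as columns; the null space gives the coefficients.
The free variable yields coefficients (1, 2, -1, 3) (any nonzero multiple also works).

e₁ + 2e₂ - e₃ + 3e₄ = 0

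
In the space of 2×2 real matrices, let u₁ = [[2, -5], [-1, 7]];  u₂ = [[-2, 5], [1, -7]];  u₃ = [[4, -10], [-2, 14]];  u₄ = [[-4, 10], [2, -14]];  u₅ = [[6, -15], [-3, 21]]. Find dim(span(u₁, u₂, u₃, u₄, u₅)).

dim = 1

Represent each element by its coordinate vector in ℝ⁴.
Form the matrix with u₁, u₂, u₃, u₄, u₅ as columns and reduce.
Exactly 1 pivot survives; hence the rank is 1.
(With 5 elements in a 4-dimensional space the rank is at most 4.)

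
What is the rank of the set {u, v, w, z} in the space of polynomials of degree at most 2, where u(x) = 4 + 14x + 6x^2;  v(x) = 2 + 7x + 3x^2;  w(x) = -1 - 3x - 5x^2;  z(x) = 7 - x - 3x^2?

Represent each element by its coordinate vector in ℝ³.
Apply Gaussian elimination to the matrix whose rows are u, v, w, z.
The echelon form has 3 nonzero rows, so the rank is 3.
(With 4 elements in a 3-dimensional space the rank is at most 3.)

rank 3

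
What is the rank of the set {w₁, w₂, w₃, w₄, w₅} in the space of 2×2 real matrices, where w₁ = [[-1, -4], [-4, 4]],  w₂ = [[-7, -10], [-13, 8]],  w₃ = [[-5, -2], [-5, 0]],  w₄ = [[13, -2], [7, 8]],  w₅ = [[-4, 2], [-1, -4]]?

Pass to coordinate vectors with respect to the basis {E₁₁, E₁₂, E₂₁, E₂₂}.
Put the 4×5 matrix [w₁|w₂|w₃|w₄|w₅] into echelon form.
Reduction leaves 2 leading entries, giving rank 2.
(With 5 elements in a 4-dimensional space the rank is at most 4.)

2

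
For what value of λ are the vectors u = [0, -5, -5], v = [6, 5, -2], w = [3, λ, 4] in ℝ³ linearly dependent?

λ = 15/2

The vectors are dependent exactly when the determinant of the matrix with rows u, v, w vanishes.
Expanding, det = 225 - 30*λ.
Setting this to zero gives λ = 15/2.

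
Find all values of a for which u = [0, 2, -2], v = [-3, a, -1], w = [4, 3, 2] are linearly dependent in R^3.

a = -11/4

The vectors are dependent exactly when the determinant of the matrix with rows u, v, w vanishes.
Expanding, det = 8*a + 22.
This vanishes exactly when a = -11/4.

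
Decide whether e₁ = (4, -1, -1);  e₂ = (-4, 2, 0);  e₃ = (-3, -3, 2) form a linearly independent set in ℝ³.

Form the 3×3 matrix with these as columns; its determinant is -10.
A nonzero determinant means the columns are linearly independent.

linearly independent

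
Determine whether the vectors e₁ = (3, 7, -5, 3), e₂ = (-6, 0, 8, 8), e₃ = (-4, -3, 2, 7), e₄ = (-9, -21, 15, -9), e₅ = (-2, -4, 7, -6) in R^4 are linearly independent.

linearly dependent

There are 5 vectors in a 4-dimensional space, so they cannot be linearly independent.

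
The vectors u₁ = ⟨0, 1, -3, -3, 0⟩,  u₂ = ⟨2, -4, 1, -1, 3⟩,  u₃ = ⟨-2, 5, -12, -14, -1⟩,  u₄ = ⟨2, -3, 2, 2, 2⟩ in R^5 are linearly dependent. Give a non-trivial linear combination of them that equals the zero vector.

Set up α₁u₁ + … + α₄u₄ = 0 and solve the homogeneous system.
A generator of the null space is (3, 1, -1, -2).

3u₁ + u₂ - u₃ - 2u₄ = 0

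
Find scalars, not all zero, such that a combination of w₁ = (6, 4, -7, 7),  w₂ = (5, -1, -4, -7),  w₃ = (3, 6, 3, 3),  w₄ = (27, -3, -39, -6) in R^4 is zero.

3w₁ + 3w₂ - 2w₃ - w₄ = 0

Set up α₁w₁ + … + α₄w₄ = 0 and solve the homogeneous system.
A generator of the null space is (3, 3, -2, -1).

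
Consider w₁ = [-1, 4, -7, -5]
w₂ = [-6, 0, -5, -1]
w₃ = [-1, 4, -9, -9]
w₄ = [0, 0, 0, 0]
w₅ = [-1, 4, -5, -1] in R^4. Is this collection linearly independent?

linearly dependent

There are 5 vectors in a 4-dimensional space, so they cannot be linearly independent.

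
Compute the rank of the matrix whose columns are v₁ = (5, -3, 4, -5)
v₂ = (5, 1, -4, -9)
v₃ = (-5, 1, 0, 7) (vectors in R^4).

Apply Gaussian elimination to the matrix whose rows are v₁, v₂, v₃.
Reduction leaves 2 leading entries, giving rank 2.

rank 2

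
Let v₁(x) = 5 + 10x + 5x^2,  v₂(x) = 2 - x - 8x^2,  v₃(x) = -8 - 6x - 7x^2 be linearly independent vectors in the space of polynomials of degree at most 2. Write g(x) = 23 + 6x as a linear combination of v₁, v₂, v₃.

Identify each element with its coordinate vector in ℝ³ via {1, x, x^2}.
Solve the system with v₁, v₂, v₃ as columns and g as the right-hand side.
The system has the unique solution (c₁, c₂, c₃) = (-1, 2, -3).

g = -v₁ + 2v₂ - 3v₃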